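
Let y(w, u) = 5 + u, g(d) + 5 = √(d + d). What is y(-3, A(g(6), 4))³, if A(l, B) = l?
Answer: 24*√3 ≈ 41.569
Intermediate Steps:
g(d) = -5 + √2*√d (g(d) = -5 + √(d + d) = -5 + √(2*d) = -5 + √2*√d)
y(-3, A(g(6), 4))³ = (5 + (-5 + √2*√6))³ = (5 + (-5 + 2*√3))³ = (2*√3)³ = 24*√3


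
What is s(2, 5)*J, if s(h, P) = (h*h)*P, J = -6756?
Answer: -135120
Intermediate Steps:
s(h, P) = P*h**2 (s(h, P) = h**2*P = P*h**2)
s(2, 5)*J = (5*2**2)*(-6756) = (5*4)*(-6756) = 20*(-6756) = -135120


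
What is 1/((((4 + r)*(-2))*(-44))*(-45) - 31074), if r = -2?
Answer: -1/38994 ≈ -2.5645e-5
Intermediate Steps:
1/((((4 + r)*(-2))*(-44))*(-45) - 31074) = 1/((((4 - 2)*(-2))*(-44))*(-45) - 31074) = 1/(((2*(-2))*(-44))*(-45) - 31074) = 1/(-4*(-44)*(-45) - 31074) = 1/(176*(-45) - 31074) = 1/(-7920 - 31074) = 1/(-38994) = -1/38994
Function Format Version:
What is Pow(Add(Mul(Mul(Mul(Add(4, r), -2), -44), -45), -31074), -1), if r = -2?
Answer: Rational(-1, 38994) ≈ -2.5645e-5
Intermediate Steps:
Pow(Add(Mul(Mul(Mul(Add(4, r), -2), -44), -45), -31074), -1) = Pow(Add(Mul(Mul(Mul(Add(4, -2), -2), -44), -45), -31074), -1) = Pow(Add(Mul(Mul(Mul(2, -2), -44), -45), -31074), -1) = Pow(Add(Mul(Mul(-4, -44), -45), -31074), -1) = Pow(Add(Mul(176, -45), -31074), -1) = Pow(Add(-7920, -31074), -1) = Pow(-38994, -1) = Rational(-1, 38994)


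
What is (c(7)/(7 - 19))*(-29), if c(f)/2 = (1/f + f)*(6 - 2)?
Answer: 2900/21 ≈ 138.10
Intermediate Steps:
c(f) = 8*f + 8/f (c(f) = 2*((1/f + f)*(6 - 2)) = 2*((f + 1/f)*4) = 2*(4*f + 4/f) = 8*f + 8/f)
(c(7)/(7 - 19))*(-29) = ((8*7 + 8/7)/(7 - 19))*(-29) = ((56 + 8*(1/7))/(-12))*(-29) = ((56 + 8/7)*(-1/12))*(-29) = ((400/7)*(-1/12))*(-29) = -100/21*(-29) = 2900/21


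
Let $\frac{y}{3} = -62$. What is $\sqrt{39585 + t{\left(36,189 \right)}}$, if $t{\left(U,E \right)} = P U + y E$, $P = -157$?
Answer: $i \sqrt{1221} \approx 34.943 i$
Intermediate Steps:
$y = -186$ ($y = 3 \left(-62\right) = -186$)
$t{\left(U,E \right)} = - 186 E - 157 U$ ($t{\left(U,E \right)} = - 157 U - 186 E = - 186 E - 157 U$)
$\sqrt{39585 + t{\left(36,189 \right)}} = \sqrt{39585 - 40806} = \sqrt{-1221} = i \sqrt{1221}$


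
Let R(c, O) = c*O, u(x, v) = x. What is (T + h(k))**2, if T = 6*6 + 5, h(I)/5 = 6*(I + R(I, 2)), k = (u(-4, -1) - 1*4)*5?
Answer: 12666481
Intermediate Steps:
R(c, O) = O*c
k = -40 (k = (-4 - 1*4)*5 = (-4 - 4)*5 = -8*5 = -40)
h(I) = 90*I (h(I) = 5*(6*(I + 2*I)) = 5*(6*(3*I)) = 5*(18*I) = 90*I)
T = 41 (T = 36 + 5 = 41)
(T + h(k))**2 = (41 + 90*(-40))**2 = (41 - 3600)**2 = (-3559)**2 = 12666481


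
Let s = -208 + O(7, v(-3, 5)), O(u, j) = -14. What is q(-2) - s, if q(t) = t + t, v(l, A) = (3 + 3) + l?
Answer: 218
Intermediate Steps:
v(l, A) = 6 + l
q(t) = 2*t
s = -222 (s = -208 - 14 = -222)
q(-2) - s = 2*(-2) - 1*(-222) = -4 + 222 = 218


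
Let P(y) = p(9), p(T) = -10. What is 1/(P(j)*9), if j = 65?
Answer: -1/90 ≈ -0.011111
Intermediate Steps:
P(y) = -10
1/(P(j)*9) = 1/(-10*9) = 1/(-90) = -1/90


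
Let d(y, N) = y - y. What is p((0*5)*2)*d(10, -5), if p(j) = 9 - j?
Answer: 0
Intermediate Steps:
d(y, N) = 0
p((0*5)*2)*d(10, -5) = (9 - 0*5*2)*0 = (9 - 0*2)*0 = (9 - 1*0)*0 = (9 + 0)*0 = 9*0 = 0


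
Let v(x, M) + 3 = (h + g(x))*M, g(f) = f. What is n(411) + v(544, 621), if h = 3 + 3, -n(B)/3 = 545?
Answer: 339912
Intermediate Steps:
n(B) = -1635 (n(B) = -3*545 = -1635)
h = 6
v(x, M) = -3 + M*(6 + x) (v(x, M) = -3 + (6 + x)*M = -3 + M*(6 + x))
n(411) + v(544, 621) = -1635 + (-3 + 6*621 + 621*544) = -1635 + (-3 + 3726 + 337824) = -1635 + 341547 = 339912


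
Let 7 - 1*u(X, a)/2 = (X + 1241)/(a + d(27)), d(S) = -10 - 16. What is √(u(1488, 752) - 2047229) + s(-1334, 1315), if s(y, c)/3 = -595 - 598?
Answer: -3579 + I*√2229425322/33 ≈ -3579.0 + 1430.8*I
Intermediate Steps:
d(S) = -26
s(y, c) = -3579 (s(y, c) = 3*(-595 - 598) = 3*(-1193) = -3579)
u(X, a) = 14 - 2*(1241 + X)/(-26 + a) (u(X, a) = 14 - 2*(X + 1241)/(a - 26) = 14 - 2*(1241 + X)/(-26 + a))
√(u(1488, 752) - 2047229) + s(-1334, 1315) = √(2*(-1423 - 1*1488 + 7*752)/(-26 + 752) - 2047229) - 3579 = √(2*(-1423 - 1488 + 5264)/726 - 2047229) - 3579 = √(2*(1/726)*2353 - 2047229) - 3579 = √(2353/363 - 2047229) - 3579 = √(-743141774/363) - 3579 = I*√2229425322/33 - 3579 = -3579 + I*√2229425322/33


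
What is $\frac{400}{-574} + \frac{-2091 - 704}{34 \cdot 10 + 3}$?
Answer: $- \frac{124395}{14063} \approx -8.8456$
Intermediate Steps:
$\frac{400}{-574} + \frac{-2091 - 704}{34 \cdot 10 + 3} = 400 \left(- \frac{1}{574}\right) + \frac{-2091 - 704}{340 + 3} = - \frac{200}{287} - \frac{2795}{343} = - \frac{124395}{14063}$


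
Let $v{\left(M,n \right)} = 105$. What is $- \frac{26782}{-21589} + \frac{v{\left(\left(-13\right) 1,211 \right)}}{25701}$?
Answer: $\frac{230197009}{184952963} \approx 1.2446$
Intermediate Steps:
$- \frac{26782}{-21589} + \frac{v{\left(\left(-13\right) 1,211 \right)}}{25701} = - \frac{26782}{-21589} + \frac{105}{25701} = \left(-26782\right) \left(- \frac{1}{21589}\right) + 105 \cdot \frac{1}{25701} = \frac{26782}{21589} + \frac{35}{8567} = \frac{230197009}{184952963}$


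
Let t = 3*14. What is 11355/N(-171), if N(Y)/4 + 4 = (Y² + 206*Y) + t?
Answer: -11355/23788 ≈ -0.47734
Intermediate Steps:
t = 42
N(Y) = 152 + 4*Y² + 824*Y (N(Y) = -16 + 4*((Y² + 206*Y) + 42) = -16 + 4*(42 + Y² + 206*Y) = -16 + (168 + 4*Y² + 824*Y) = 152 + 4*Y² + 824*Y)
11355/N(-171) = 11355/(152 + 4*(-171)² + 824*(-171)) = 11355/(152 + 4*29241 - 140904) = 11355/(152 + 116964 - 140904) = 11355/(-23788) = 11355*(-1/23788) = -11355/23788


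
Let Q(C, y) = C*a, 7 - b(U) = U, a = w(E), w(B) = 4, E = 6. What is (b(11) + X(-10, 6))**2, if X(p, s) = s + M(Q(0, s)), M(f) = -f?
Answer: 4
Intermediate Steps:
a = 4
b(U) = 7 - U
Q(C, y) = 4*C (Q(C, y) = C*4 = 4*C)
X(p, s) = s (X(p, s) = s - 4*0 = s - 1*0 = s + 0 = s)
(b(11) + X(-10, 6))**2 = ((7 - 1*11) + 6)**2 = ((7 - 11) + 6)**2 = (-4 + 6)**2 = 2**2 = 4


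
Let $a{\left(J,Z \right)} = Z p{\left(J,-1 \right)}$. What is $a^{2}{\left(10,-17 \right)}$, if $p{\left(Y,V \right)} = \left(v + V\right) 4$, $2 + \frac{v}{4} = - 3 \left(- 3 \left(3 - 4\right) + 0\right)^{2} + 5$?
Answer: $43507216$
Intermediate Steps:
$v = -96$ ($v = -8 + 4 \left(- 3 \left(- 3 \left(3 - 4\right) + 0\right)^{2} + 5\right) = -8 + 4 \left(- 3 \left(\left(-3\right) \left(-1\right) + 0\right)^{2} + 5\right) = -8 + 4 \left(- 3 \left(3 + 0\right)^{2} + 5\right) = -8 + 4 \left(- 3 \cdot 3^{2} + 5\right) = -8 + 4 \left(\left(-3\right) 9 + 5\right) = -8 + 4 \left(-27 + 5\right) = -8 + 4 \left(-22\right) = -8 - 88 = -96$)
$p{\left(Y,V \right)} = -384 + 4 V$ ($p{\left(Y,V \right)} = \left(-96 + V\right) 4 = -384 + 4 V$)
$a{\left(J,Z \right)} = - 388 Z$ ($a{\left(J,Z \right)} = Z \left(-384 + 4 \left(-1\right)\right) = Z \left(-384 - 4\right) = Z \left(-388\right) = - 388 Z$)
$a^{2}{\left(10,-17 \right)} = \left(\left(-388\right) \left(-17\right)\right)^{2} = 6596^{2} = 43507216$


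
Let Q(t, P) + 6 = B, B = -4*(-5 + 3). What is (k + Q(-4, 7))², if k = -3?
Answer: 1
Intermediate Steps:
B = 8 (B = -4*(-2) = 8)
Q(t, P) = 2 (Q(t, P) = -6 + 8 = 2)
(k + Q(-4, 7))² = (-3 + 2)² = (-1)² = 1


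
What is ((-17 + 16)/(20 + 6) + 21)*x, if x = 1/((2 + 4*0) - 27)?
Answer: -109/130 ≈ -0.83846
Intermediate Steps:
x = -1/25 (x = 1/((2 + 0) - 27) = 1/(2 - 27) = 1/(-25) = -1/25 ≈ -0.040000)
((-17 + 16)/(20 + 6) + 21)*x = ((-17 + 16)/(20 + 6) + 21)*(-1/25) = (-1/26 + 21)*(-1/25) = (545/26)*(-1/25) = -109/130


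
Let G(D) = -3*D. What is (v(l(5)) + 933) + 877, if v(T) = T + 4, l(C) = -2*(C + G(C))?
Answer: 1834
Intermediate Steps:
l(C) = 4*C (l(C) = -2*(C - 3*C) = -(-4)*C = 4*C)
v(T) = 4 + T
(v(l(5)) + 933) + 877 = ((4 + 4*5) + 933) + 877 = ((4 + 20) + 933) + 877 = (24 + 933) + 877 = 957 + 877 = 1834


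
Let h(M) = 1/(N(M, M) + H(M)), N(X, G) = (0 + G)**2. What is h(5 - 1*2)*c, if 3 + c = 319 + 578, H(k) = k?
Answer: 149/2 ≈ 74.500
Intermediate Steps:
N(X, G) = G**2
c = 894 (c = -3 + (319 + 578) = -3 + 897 = 894)
h(M) = 1/(M + M**2) (h(M) = 1/(M**2 + M) = 1/(M + M**2))
h(5 - 1*2)*c = (1/((5 - 1*2)*(1 + (5 - 1*2))))*894 = (1/((5 - 2)*(1 + (5 - 2))))*894 = (1/(3*(1 + 3)))*894 = ((1/3)/4)*894 = ((1/3)*(1/4))*894 = (1/12)*894 = 149/2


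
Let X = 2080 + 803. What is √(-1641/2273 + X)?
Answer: √14891373114/2273 ≈ 53.687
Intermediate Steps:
X = 2883
√(-1641/2273 + X) = √(-1641/2273 + 2883) = √(6551418/2273) = √14891373114/2273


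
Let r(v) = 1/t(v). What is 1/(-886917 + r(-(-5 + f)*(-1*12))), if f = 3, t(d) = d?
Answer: -24/21286009 ≈ -1.1275e-6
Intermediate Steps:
r(v) = 1/v
1/(-886917 + r(-(-5 + f)*(-1*12))) = 1/(-886917 + 1/(-(-5 + 3)*(-1*12))) = 1/(-886917 + 1/(-(-2)*(-12))) = 1/(-886917 + 1/(-1*24)) = 1/(-886917 + 1/(-24)) = 1/(-886917 - 1/24) = 1/(-21286009/24) = -24/21286009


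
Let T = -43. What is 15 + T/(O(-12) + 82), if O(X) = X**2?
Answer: 3347/226 ≈ 14.810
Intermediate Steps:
15 + T/(O(-12) + 82) = 15 - 43/((-12)**2 + 82) = 15 - 43/(144 + 82) = 15 - 43/226 = 3347/226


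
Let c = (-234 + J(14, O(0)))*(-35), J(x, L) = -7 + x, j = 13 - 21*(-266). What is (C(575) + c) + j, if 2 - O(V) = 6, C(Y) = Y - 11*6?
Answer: 14053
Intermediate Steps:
j = 5599 (j = 13 + 5586 = 5599)
C(Y) = -66 + Y (C(Y) = Y - 66 = -66 + Y)
O(V) = -4 (O(V) = 2 - 1*6 = 2 - 6 = -4)
c = 7945 (c = (-234 + (-7 + 14))*(-35) = (-234 + 7)*(-35) = -227*(-35) = 7945)
(C(575) + c) + j = ((-66 + 575) + 7945) + 5599 = (509 + 7945) + 5599 = 8454 + 5599 = 14053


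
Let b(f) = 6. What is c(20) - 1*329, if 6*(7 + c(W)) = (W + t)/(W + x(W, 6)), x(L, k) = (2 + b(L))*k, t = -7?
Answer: -137075/408 ≈ -335.97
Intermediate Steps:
x(L, k) = 8*k (x(L, k) = (2 + 6)*k = 8*k)
c(W) = -7 + (-7 + W)/(6*(48 + W)) (c(W) = -7 + ((W - 7)/(W + 8*6))/6 = -7 + ((-7 + W)/(W + 48))/6 = -7 + ((-7 + W)/(48 + W))/6 = -7 + (-7 + W)/(6*(48 + W)))
c(20) - 1*329 = (-2023 - 41*20)/(6*(48 + 20)) - 1*329 = (1/6)*(-2023 - 820)/68 - 329 = (1/6)*(1/68)*(-2843) - 329 = -2843/408 - 329 = -137075/408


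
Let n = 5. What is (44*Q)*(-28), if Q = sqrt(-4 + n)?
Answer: -1232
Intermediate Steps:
Q = 1 (Q = sqrt(-4 + 5) = sqrt(1) = 1)
(44*Q)*(-28) = (44*1)*(-28) = 44*(-28) = -1232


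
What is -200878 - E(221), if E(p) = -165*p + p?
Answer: -164634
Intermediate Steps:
E(p) = -164*p
-200878 - E(221) = -200878 - (-164)*221 = -200878 - 1*(-36244) = -200878 + 36244 = -164634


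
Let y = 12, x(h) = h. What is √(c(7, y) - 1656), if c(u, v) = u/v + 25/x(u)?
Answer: I*√2913855/42 ≈ 40.643*I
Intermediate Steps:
c(u, v) = 25/u + u/v (c(u, v) = u/v + 25/u = 25/u + u/v)
√(c(7, y) - 1656) = √((25/7 + 7/12) - 1656) = √(349/84 - 1656) = √(-138755/84) = I*√2913855/42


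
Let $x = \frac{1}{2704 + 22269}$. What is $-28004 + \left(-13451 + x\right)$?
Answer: $- \frac{1035255714}{24973} \approx -41455.0$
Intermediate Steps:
$x = \frac{1}{24973} \approx 4.0043 \cdot 10^{-5}$
$-28004 + \left(-13451 + x\right) = -28004 + \left(-13451 + \frac{1}{24973}\right) = -28004 - \frac{335911822}{24973} = - \frac{1035255714}{24973}$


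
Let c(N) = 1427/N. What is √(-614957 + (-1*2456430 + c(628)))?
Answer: 3*I*√33647360957/314 ≈ 1752.5*I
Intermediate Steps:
√(-614957 + (-1*2456430 + c(628))) = √(-614957 + (-1*2456430 + 1427/628)) = √(-614957 + (-2456430 + 1427*(1/628))) = √(-614957 + (-2456430 + 1427/628)) = √(-614957 - 1542636613/628) = √(-1928829609/628) = 3*I*√33647360957/314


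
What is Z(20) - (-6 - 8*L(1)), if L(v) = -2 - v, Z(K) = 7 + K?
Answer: 9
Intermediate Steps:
Z(20) - (-6 - 8*L(1)) = (7 + 20) - (-6 - 8*(-2 - 1*1)) = 27 - (-6 - 8*(-2 - 1)) = 27 - (-6 - 8*(-3)) = 27 - (-6 + 24) = 27 - 1*18 = 27 - 18 = 9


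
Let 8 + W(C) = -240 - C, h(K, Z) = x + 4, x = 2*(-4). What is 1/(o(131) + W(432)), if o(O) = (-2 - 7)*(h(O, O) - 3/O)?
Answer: -131/84337 ≈ -0.0015533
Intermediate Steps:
x = -8
h(K, Z) = -4 (h(K, Z) = -8 + 4 = -4)
W(C) = -248 - C (W(C) = -8 + (-240 - C) = -248 - C)
o(O) = 36 + 27/O (o(O) = (-2 - 7)*(-4 - 3/O) = -9*(-4 - 3/O) = 36 + 27/O)
1/(o(131) + W(432)) = 1/((36 + 27/131) + (-248 - 1*432)) = 1/((36 + 27*(1/131)) + (-248 - 432)) = 1/((36 + 27/131) - 680) = 1/(4743/131 - 680) = 1/(-84337/131) = -131/84337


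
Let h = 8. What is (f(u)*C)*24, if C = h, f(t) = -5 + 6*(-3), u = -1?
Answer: -4416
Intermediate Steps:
f(t) = -23 (f(t) = -5 - 18 = -23)
C = 8
(f(u)*C)*24 = -23*8*24 = -184*24 = -4416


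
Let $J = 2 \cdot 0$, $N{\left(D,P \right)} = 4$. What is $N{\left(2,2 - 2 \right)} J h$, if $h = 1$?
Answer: $0$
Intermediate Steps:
$J = 0$
$N{\left(2,2 - 2 \right)} J h = 4 \cdot 0 \cdot 1 = 0 \cdot 1 = 0$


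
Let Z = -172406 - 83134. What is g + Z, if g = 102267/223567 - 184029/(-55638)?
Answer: -1059523140230017/4146273582 ≈ -2.5554e+5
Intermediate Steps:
g = 15610914263/4146273582 (g = 102267*(1/223567) - 184029*(-1/55638) = 102267/223567 + 61343/18546 = 15610914263/4146273582 ≈ 3.7650)
Z = -255540
g + Z = 15610914263/4146273582 - 255540 = -1059523140230017/4146273582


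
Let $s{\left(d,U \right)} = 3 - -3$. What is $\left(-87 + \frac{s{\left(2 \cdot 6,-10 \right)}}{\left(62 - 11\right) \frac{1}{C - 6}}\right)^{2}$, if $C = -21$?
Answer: $\frac{2350089}{289} \approx 8131.8$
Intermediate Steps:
$s{\left(d,U \right)} = 6$ ($s{\left(d,U \right)} = 3 + 3 = 6$)
$\left(-87 + \frac{s{\left(2 \cdot 6,-10 \right)}}{\left(62 - 11\right) \frac{1}{C - 6}}\right)^{2} = \left(-87 + \frac{6}{\left(62 - 11\right) \frac{1}{-21 - 6}}\right)^{2} = \left(-87 + \frac{6}{51 \frac{1}{-27}}\right)^{2} = \left(-87 + \frac{6}{51 \left(- \frac{1}{27}\right)}\right)^{2} = \left(-87 + \frac{6}{- \frac{17}{9}}\right)^{2} = \left(-87 + 6 \left(- \frac{9}{17}\right)\right)^{2} = \left(-87 - \frac{54}{17}\right)^{2} = \left(- \frac{1533}{17}\right)^{2} = \frac{2350089}{289}$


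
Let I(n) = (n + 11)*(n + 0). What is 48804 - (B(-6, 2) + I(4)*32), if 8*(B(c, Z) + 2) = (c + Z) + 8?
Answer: 93771/2 ≈ 46886.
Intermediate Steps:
B(c, Z) = -1 + Z/8 + c/8 (B(c, Z) = -2 + ((c + Z) + 8)/8 = -2 + ((Z + c) + 8)/8 = -2 + (8 + Z + c)/8 = -2 + (1 + Z/8 + c/8) = -1 + Z/8 + c/8)
I(n) = n*(11 + n) (I(n) = (11 + n)*n = n*(11 + n))
48804 - (B(-6, 2) + I(4)*32) = 48804 - ((-1 + (⅛)*2 + (⅛)*(-6)) + (4*(11 + 4))*32) = 48804 - ((-1 + ¼ - ¾) + (4*15)*32) = 48804 - (-3/2 + 60*32) = 48804 - (-3/2 + 1920) = 48804 - 1*3837/2 = 48804 - 3837/2 = 93771/2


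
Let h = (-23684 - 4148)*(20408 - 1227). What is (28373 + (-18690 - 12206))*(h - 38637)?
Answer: 1346989909767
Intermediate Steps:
h = -533845592 (h = -27832*19181 = -533845592)
(28373 + (-18690 - 12206))*(h - 38637) = (28373 + (-18690 - 12206))*(-533845592 - 38637) = (28373 - 30896)*(-533884229) = -2523*(-533884229) = 1346989909767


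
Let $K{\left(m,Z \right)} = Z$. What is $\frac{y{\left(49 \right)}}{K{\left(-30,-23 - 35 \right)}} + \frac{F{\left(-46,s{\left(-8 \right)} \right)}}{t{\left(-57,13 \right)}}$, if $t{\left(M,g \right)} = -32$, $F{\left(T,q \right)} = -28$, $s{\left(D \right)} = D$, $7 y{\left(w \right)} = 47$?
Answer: $\frac{1233}{1624} \approx 0.75924$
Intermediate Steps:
$y{\left(w \right)} = \frac{47}{7}$ ($y{\left(w \right)} = \frac{1}{7} \cdot 47 = \frac{47}{7}$)
$\frac{y{\left(49 \right)}}{K{\left(-30,-23 - 35 \right)}} + \frac{F{\left(-46,s{\left(-8 \right)} \right)}}{t{\left(-57,13 \right)}} = \frac{47}{7 \left(-23 - 35\right)} - \frac{28}{-32} = \frac{47}{7 \left(-23 - 35\right)} - - \frac{7}{8} = \frac{47}{7 \left(-58\right)} + \frac{7}{8} = \frac{47}{7} \left(- \frac{1}{58}\right) + \frac{7}{8} = - \frac{47}{406} + \frac{7}{8} = \frac{1233}{1624}$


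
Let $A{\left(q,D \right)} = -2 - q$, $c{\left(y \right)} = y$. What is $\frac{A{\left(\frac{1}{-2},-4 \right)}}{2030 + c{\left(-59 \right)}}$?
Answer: $- \frac{1}{1314} \approx -0.00076103$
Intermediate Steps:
$\frac{A{\left(\frac{1}{-2},-4 \right)}}{2030 + c{\left(-59 \right)}} = \frac{-2 - \frac{1}{-2}}{2030 - 59} = \frac{-2 - - \frac{1}{2}}{1971} = \frac{-2 + \frac{1}{2}}{1971} = \frac{1}{1971} \left(- \frac{3}{2}\right) = - \frac{1}{1314}$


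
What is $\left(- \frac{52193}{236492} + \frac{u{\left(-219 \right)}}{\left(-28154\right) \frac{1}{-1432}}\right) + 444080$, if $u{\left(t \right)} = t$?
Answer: $\frac{1478347970714291}{3329097884} \approx 4.4407 \cdot 10^{5}$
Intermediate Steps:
$\left(- \frac{52193}{236492} + \frac{u{\left(-219 \right)}}{\left(-28154\right) \frac{1}{-1432}}\right) + 444080 = \left(- \frac{52193}{236492} - \frac{219}{\left(-28154\right) \frac{1}{-1432}}\right) + 444080 = \left(\left(-52193\right) \frac{1}{236492} - \frac{219}{\left(-28154\right) \left(- \frac{1}{1432}\right)}\right) + 444080 = \left(- \frac{52193}{236492} - \frac{219}{\frac{14077}{716}}\right) + 444080 = \left(- \frac{52193}{236492} - \frac{156804}{14077}\right) + 444080 = - \frac{37817612429}{3329097884} + 444080 = \frac{1478347970714291}{3329097884}$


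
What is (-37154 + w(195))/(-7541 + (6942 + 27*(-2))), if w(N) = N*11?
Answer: 35009/653 ≈ 53.613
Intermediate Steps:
w(N) = 11*N
(-37154 + w(195))/(-7541 + (6942 + 27*(-2))) = (-37154 + 11*195)/(-7541 + (6942 + 27*(-2))) = (-37154 + 2145)/(-7541 + (6942 - 54)) = -35009/(-7541 + 6888) = -35009/(-653) = -35009*(-1/653) = 35009/653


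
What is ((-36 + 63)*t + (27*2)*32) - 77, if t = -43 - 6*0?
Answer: 490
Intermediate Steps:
t = -43 (t = -43 + 0 = -43)
((-36 + 63)*t + (27*2)*32) - 77 = ((-36 + 63)*(-43) + (27*2)*32) - 77 = (27*(-43) + 54*32) - 77 = (-1161 + 1728) - 77 = 567 - 77 = 490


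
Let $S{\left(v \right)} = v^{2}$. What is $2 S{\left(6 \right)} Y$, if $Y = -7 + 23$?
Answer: $1152$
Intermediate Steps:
$Y = 16$
$2 S{\left(6 \right)} Y = 2 \cdot 6^{2} \cdot 16 = 2 \cdot 36 \cdot 16 = 72 \cdot 16 = 1152$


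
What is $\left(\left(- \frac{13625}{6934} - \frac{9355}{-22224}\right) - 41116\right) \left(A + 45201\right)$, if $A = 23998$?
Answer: $- \frac{219231550057649857}{77050608} \approx -2.8453 \cdot 10^{9}$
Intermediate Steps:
$\left(\left(- \frac{13625}{6934} - \frac{9355}{-22224}\right) - 41116\right) \left(A + 45201\right) = \left(\left(- \frac{13625}{6934} - \frac{9355}{-22224}\right) - 41116\right) \left(23998 + 45201\right) = \left(\left(\left(-13625\right) \frac{1}{6934} - - \frac{9355}{22224}\right) - 41116\right) 69199 = \left(\left(- \frac{13625}{6934} + \frac{9355}{22224}\right) - 41116\right) 69199 = \left(- \frac{118967215}{77050608} - 41116\right) 69199 = \left(- \frac{3168131765743}{77050608}\right) 69199 = - \frac{219231550057649857}{77050608}$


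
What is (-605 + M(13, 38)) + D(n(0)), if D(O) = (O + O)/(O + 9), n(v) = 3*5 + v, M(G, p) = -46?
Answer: -2599/4 ≈ -649.75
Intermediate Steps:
n(v) = 15 + v
D(O) = 2*O/(9 + O) (D(O) = (2*O)/(9 + O) = 2*O/(9 + O))
(-605 + M(13, 38)) + D(n(0)) = (-605 - 46) + 2*(15 + 0)/(9 + (15 + 0)) = -651 + 2*15/(9 + 15) = -651 + 2*15/24 = -651 + 2*15*(1/24) = -651 + 5/4 = -2599/4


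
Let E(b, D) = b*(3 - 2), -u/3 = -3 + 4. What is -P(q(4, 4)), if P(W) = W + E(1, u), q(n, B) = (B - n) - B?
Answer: 3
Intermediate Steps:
u = -3 (u = -3*(-3 + 4) = -3*1 = -3)
q(n, B) = -n
E(b, D) = b (E(b, D) = b*1 = b)
P(W) = 1 + W (P(W) = W + 1 = 1 + W)
-P(q(4, 4)) = -(1 - 1*4) = -(1 - 4) = -1*(-3) = 3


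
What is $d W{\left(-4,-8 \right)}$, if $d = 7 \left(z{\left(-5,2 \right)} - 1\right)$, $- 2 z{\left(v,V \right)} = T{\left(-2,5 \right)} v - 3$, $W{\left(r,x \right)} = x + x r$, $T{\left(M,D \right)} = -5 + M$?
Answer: $-2856$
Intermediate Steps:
$W{\left(r,x \right)} = x + r x$
$z{\left(v,V \right)} = \frac{3}{2} + \frac{7 v}{2}$ ($z{\left(v,V \right)} = - \frac{\left(-5 - 2\right) v - 3}{2} = - \frac{- 7 v - 3}{2} = - \frac{-3 - 7 v}{2} = \frac{3}{2} + \frac{7 v}{2}$)
$d = -119$ ($d = 7 \left(\left(\frac{3}{2} + \frac{7}{2} \left(-5\right)\right) - 1\right) = 7 \left(\left(\frac{3}{2} - \frac{35}{2}\right) - 1\right) = 7 \left(-16 - 1\right) = 7 \left(-17\right) = -119$)
$d W{\left(-4,-8 \right)} = - 119 \left(- 8 \left(1 - 4\right)\right) = - 119 \left(\left(-8\right) \left(-3\right)\right) = \left(-119\right) 24 = -2856$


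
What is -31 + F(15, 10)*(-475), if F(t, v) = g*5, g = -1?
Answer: 2344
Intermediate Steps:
F(t, v) = -5 (F(t, v) = -1*5 = -5)
-31 + F(15, 10)*(-475) = -31 - 5*(-475) = -31 + 2375 = 2344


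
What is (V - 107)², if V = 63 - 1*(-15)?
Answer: 841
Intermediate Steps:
V = 78 (V = 63 + 15 = 78)
(V - 107)² = (78 - 107)² = (-29)² = 841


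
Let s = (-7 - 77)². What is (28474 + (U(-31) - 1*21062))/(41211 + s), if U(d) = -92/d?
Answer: 229864/1496277 ≈ 0.15362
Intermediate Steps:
s = 7056 (s = (-84)² = 7056)
(28474 + (U(-31) - 1*21062))/(41211 + s) = (28474 + (-92/(-31) - 1*21062))/(41211 + 7056) = (28474 + (-92*(-1/31) - 21062))/48267 = (28474 + (92/31 - 21062))*(1/48267) = (28474 - 652830/31)*(1/48267) = (229864/31)*(1/48267) = 229864/1496277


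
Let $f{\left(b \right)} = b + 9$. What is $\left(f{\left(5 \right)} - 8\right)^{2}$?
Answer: $36$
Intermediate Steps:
$f{\left(b \right)} = 9 + b$
$\left(f{\left(5 \right)} - 8\right)^{2} = \left(\left(9 + 5\right) - 8\right)^{2} = \left(14 - 8\right)^{2} = 6^{2} = 36$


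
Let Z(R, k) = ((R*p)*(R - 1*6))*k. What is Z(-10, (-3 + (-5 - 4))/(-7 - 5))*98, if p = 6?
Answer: 94080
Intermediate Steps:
Z(R, k) = 6*R*k*(-6 + R) (Z(R, k) = ((R*6)*(R - 1*6))*k = ((6*R)*(R - 6))*k = ((6*R)*(-6 + R))*k = (6*R*(-6 + R))*k = 6*R*k*(-6 + R))
Z(-10, (-3 + (-5 - 4))/(-7 - 5))*98 = (6*(-10)*((-3 + (-5 - 4))/(-7 - 5))*(-6 - 10))*98 = (6*(-10)*((-3 - 9)/(-12))*(-16))*98 = (6*(-10)*(-12*(-1/12))*(-16))*98 = (6*(-10)*1*(-16))*98 = 960*98 = 94080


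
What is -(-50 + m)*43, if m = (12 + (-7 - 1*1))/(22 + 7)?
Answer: 62178/29 ≈ 2144.1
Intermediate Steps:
m = 4/29 (m = (12 + (-7 - 1))/29 = (12 - 8)*(1/29) = 4*(1/29) = 4/29 ≈ 0.13793)
-(-50 + m)*43 = -(-50 + 4/29)*43 = -(-1446)*43/29 = -1*(-62178/29) = 62178/29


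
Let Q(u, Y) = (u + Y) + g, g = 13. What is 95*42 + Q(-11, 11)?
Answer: 4003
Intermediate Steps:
Q(u, Y) = 13 + Y + u (Q(u, Y) = (u + Y) + 13 = (Y + u) + 13 = 13 + Y + u)
95*42 + Q(-11, 11) = 95*42 + (13 + 11 - 11) = 3990 + 13 = 4003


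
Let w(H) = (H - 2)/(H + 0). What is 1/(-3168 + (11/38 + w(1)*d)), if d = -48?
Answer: -38/118549 ≈ -0.00032054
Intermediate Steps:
w(H) = (-2 + H)/H
1/(-3168 + (11/38 + w(1)*d)) = 1/(-3168 + (11/38 + ((-2 + 1)/1)*(-48))) = 1/(-3168 + (11*(1/38) + (1*(-1))*(-48))) = 1/(-3168 + (11/38 - 1*(-48))) = 1/(-3168 + (11/38 + 48)) = 1/(-3168 + 1835/38) = 1/(-118549/38) = -38/118549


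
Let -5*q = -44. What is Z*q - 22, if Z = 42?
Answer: 1738/5 ≈ 347.60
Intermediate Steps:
q = 44/5 (q = -⅕*(-44) = 44/5 ≈ 8.8000)
Z*q - 22 = 42*(44/5) - 22 = 1848/5 - 22 = 1738/5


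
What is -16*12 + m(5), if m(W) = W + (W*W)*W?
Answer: -62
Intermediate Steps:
m(W) = W + W³ (m(W) = W + W²*W = W + W³)
-16*12 + m(5) = -16*12 + (5 + 5³) = -192 + (5 + 125) = -192 + 130 = -62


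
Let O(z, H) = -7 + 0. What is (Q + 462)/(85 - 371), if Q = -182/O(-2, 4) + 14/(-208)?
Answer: -50745/29744 ≈ -1.7061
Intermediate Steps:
O(z, H) = -7
Q = 2697/104 (Q = -182/(-7) + 14/(-208) = -182*(-1/7) + 14*(-1/208) = 26 - 7/104 = 2697/104 ≈ 25.933)
(Q + 462)/(85 - 371) = (2697/104 + 462)/(85 - 371) = (50745/104)/(-286) = (50745/104)*(-1/286) = -50745/29744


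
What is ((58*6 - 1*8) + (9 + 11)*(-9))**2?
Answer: 25600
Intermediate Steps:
((58*6 - 1*8) + (9 + 11)*(-9))**2 = ((348 - 8) + 20*(-9))**2 = (340 - 180)**2 = 160**2 = 25600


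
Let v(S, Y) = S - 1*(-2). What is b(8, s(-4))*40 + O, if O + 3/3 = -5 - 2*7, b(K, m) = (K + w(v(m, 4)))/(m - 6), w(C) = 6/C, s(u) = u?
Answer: -40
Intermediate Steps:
v(S, Y) = 2 + S (v(S, Y) = S + 2 = 2 + S)
b(K, m) = (K + 6/(2 + m))/(-6 + m) (b(K, m) = (K + 6/(2 + m))/(m - 6) = (K + 6/(2 + m))/(-6 + m))
O = -20 (O = -1 + (-5 - 2*7) = -1 + (-5 - 14) = -1 - 19 = -20)
b(8, s(-4))*40 + O = ((6 + 8*(2 - 4))/((-6 - 4)*(2 - 4)))*40 - 20 = ((6 + 8*(-2))/(-10*(-2)))*40 - 20 = -1/10*(-1/2)*(6 - 16)*40 - 20 = -1/10*(-1/2)*(-10)*40 - 20 = -1/2*40 - 20 = -20 - 20 = -40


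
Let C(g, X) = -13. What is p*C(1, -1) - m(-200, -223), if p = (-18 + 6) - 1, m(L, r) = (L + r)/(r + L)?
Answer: 168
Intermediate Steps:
m(L, r) = 1 (m(L, r) = (L + r)/(L + r) = 1)
p = -13 (p = -12 - 1 = -13)
p*C(1, -1) - m(-200, -223) = -13*(-13) - 1*1 = 169 - 1 = 168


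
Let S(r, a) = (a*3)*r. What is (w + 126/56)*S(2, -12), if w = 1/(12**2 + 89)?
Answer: -37818/233 ≈ -162.31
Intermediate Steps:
S(r, a) = 3*a*r (S(r, a) = (3*a)*r = 3*a*r)
w = 1/233 (w = 1/(144 + 89) = 1/233 ≈ 0.0042918)
(w + 126/56)*S(2, -12) = (1/233 + 126/56)*(3*(-12)*2) = (1/233 + 126*(1/56))*(-72) = (1/233 + 9/4)*(-72) = (2101/932)*(-72) = -37818/233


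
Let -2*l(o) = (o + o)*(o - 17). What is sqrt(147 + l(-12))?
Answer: I*sqrt(201) ≈ 14.177*I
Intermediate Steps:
l(o) = -o*(-17 + o) (l(o) = -(o + o)*(o - 17)/2 = -2*o*(-17 + o)/2 = -o*(-17 + o))
sqrt(147 + l(-12)) = sqrt(147 - 12*(17 - 1*(-12))) = sqrt(147 - 12*(17 + 12)) = sqrt(147 - 12*29) = sqrt(147 - 348) = sqrt(-201) = I*sqrt(201)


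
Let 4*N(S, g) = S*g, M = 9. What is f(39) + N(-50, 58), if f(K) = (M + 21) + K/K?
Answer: -694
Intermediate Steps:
f(K) = 31 (f(K) = (9 + 21) + K/K = 30 + 1 = 31)
N(S, g) = S*g/4 (N(S, g) = (S*g)/4 = S*g/4)
f(39) + N(-50, 58) = 31 + (1/4)*(-50)*58 = 31 - 725 = -694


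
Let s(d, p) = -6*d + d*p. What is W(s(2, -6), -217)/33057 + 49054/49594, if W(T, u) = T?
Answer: 270064637/273238143 ≈ 0.98839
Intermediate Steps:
W(s(2, -6), -217)/33057 + 49054/49594 = (2*(-6 - 6))/33057 + 49054/49594 = (2*(-12))*(1/33057) + 49054*(1/49594) = -24*1/33057 + 24527/24797 = -8/11019 + 24527/24797 = 270064637/273238143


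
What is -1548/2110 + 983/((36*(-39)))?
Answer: -2123761/1481220 ≈ -1.4338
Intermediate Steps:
-1548/2110 + 983/((36*(-39))) = -1548*1/2110 + 983/(-1404) = -774/1055 + 983*(-1/1404) = -774/1055 - 983/1404 = -2123761/1481220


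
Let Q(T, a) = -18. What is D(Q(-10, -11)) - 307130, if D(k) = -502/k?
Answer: -2763919/9 ≈ -3.0710e+5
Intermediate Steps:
D(Q(-10, -11)) - 307130 = -502/(-18) - 307130 = -502*(-1/18) - 307130 = 251/9 - 307130 = -2763919/9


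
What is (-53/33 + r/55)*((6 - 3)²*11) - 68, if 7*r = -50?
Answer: -1679/7 ≈ -239.86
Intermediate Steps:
r = -50/7 (r = (⅐)*(-50) = -50/7 ≈ -7.1429)
(-53/33 + r/55)*((6 - 3)²*11) - 68 = (-53/33 - 50/7/55)*((6 - 3)²*11) - 68 = (-53*1/33 - 50/7*1/55)*(3²*11) - 68 = (-53/33 - 10/77)*(9*11) - 68 = -401/231*99 - 68 = -1203/7 - 68 = -1679/7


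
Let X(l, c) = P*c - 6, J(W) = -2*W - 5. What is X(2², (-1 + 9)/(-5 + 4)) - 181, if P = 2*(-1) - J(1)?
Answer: -227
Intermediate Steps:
J(W) = -5 - 2*W
P = 5 (P = 2*(-1) - (-5 - 2*1) = -2 - (-5 - 2) = -2 - 1*(-7) = -2 + 7 = 5)
X(l, c) = -6 + 5*c (X(l, c) = 5*c - 6 = -6 + 5*c)
X(2², (-1 + 9)/(-5 + 4)) - 181 = (-6 + 5*((-1 + 9)/(-5 + 4))) - 181 = (-6 + 5*(8/(-1))) - 181 = (-6 + 5*(8*(-1))) - 181 = (-6 + 5*(-8)) - 181 = (-6 - 40) - 181 = -46 - 181 = -227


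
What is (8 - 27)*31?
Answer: -589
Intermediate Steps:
(8 - 27)*31 = -19*31 = -589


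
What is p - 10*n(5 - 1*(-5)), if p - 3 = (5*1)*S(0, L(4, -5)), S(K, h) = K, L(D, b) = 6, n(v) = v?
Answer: -97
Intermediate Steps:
p = 3 (p = 3 + (5*1)*0 = 3 + 5*0 = 3 + 0 = 3)
p - 10*n(5 - 1*(-5)) = 3 - 10*(5 - 1*(-5)) = 3 - 10*(5 + 5) = 3 - 10*10 = 3 - 100 = -97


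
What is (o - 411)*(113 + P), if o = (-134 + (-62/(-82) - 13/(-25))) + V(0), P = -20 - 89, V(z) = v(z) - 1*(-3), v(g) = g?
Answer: -2216968/1025 ≈ -2162.9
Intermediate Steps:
V(z) = 3 + z (V(z) = z - 1*(-3) = z + 3 = 3 + z)
P = -109
o = -132967/1025 (o = (-134 + (-62/(-82) - 13/(-25))) + (3 + 0) = (-134 + (-62*(-1/82) - 13*(-1/25))) + 3 = (-134 + (31/41 + 13/25)) + 3 = (-134 + 1308/1025) + 3 = -136042/1025 + 3 = -132967/1025 ≈ -129.72)
(o - 411)*(113 + P) = (-132967/1025 - 411)*(113 - 109) = -554242/1025*4 = -2216968/1025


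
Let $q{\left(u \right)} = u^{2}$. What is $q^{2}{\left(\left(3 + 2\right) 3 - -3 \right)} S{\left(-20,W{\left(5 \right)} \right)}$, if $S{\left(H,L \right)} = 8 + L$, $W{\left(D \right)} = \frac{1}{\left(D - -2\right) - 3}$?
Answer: $866052$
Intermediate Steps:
$W{\left(D \right)} = \frac{1}{-1 + D}$ ($W{\left(D \right)} = \frac{1}{\left(D + 2\right) - 3} = \frac{1}{\left(2 + D\right) - 3} = \frac{1}{-1 + D}$)
$q^{2}{\left(\left(3 + 2\right) 3 - -3 \right)} S{\left(-20,W{\left(5 \right)} \right)} = \left(\left(\left(3 + 2\right) 3 - -3\right)^{2}\right)^{2} \left(8 + \frac{1}{-1 + 5}\right) = \left(\left(5 \cdot 3 + 3\right)^{2}\right)^{2} \left(8 + \frac{1}{4}\right) = \left(\left(15 + 3\right)^{2}\right)^{2} \left(8 + \frac{1}{4}\right) = \left(18^{2}\right)^{2} \cdot \frac{33}{4} = 324^{2} \cdot \frac{33}{4} = 104976 \cdot \frac{33}{4} = 866052$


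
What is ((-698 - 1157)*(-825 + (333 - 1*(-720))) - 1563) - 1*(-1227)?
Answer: -423276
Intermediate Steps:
((-698 - 1157)*(-825 + (333 - 1*(-720))) - 1563) - 1*(-1227) = (-1855*(-825 + (333 + 720)) - 1563) + 1227 = (-1855*(-825 + 1053) - 1563) + 1227 = (-1855*228 - 1563) + 1227 = (-422940 - 1563) + 1227 = -424503 + 1227 = -423276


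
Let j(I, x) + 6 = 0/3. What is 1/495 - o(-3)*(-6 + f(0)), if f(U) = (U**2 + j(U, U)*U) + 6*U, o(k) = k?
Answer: -8909/495 ≈ -17.998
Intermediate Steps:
j(I, x) = -6 (j(I, x) = -6 + 0/3 = -6 + 0*(1/3) = -6 + 0 = -6)
f(U) = U**2 (f(U) = (U**2 - 6*U) + 6*U = U**2)
1/495 - o(-3)*(-6 + f(0)) = 1/495 - (-3)*(-6 + 0**2) = 1/495 - (-3)*(-6 + 0) = 1/495 - (-3)*(-6) = 1/495 - 1*18 = 1/495 - 18 = -8909/495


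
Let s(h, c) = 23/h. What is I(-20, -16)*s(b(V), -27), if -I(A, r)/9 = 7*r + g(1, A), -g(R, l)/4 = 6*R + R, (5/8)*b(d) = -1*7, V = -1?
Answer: -5175/2 ≈ -2587.5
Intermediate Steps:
b(d) = -56/5 (b(d) = 8*(-1*7)/5 = (8/5)*(-7) = -56/5)
g(R, l) = -28*R (g(R, l) = -4*(6*R + R) = -28*R)
I(A, r) = 252 - 63*r (I(A, r) = -9*(7*r - 28*1) = -9*(7*r - 28) = -9*(-28 + 7*r) = 252 - 63*r)
I(-20, -16)*s(b(V), -27) = (252 - 63*(-16))*(23/(-56/5)) = (252 + 1008)*(23*(-5/56)) = 1260*(-115/56) = -5175/2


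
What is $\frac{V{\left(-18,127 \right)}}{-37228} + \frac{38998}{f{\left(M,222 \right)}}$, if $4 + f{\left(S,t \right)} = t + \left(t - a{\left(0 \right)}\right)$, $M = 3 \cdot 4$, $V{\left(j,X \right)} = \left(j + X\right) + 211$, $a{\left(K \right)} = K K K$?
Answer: $\frac{181459593}{2047540} \approx 88.623$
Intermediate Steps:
$a{\left(K \right)} = K^{3}$ ($a{\left(K \right)} = K^{2} K = K^{3}$)
$V{\left(j,X \right)} = 211 + X + j$ ($V{\left(j,X \right)} = \left(X + j\right) + 211 = 211 + X + j$)
$M = 12$
$f{\left(S,t \right)} = -4 + 2 t$ ($f{\left(S,t \right)} = -4 + \left(t + \left(t - 0^{3}\right)\right) = -4 + \left(t + \left(t - 0\right)\right) = -4 + \left(t + \left(t + 0\right)\right) = -4 + \left(t + t\right) = -4 + 2 t$)
$\frac{V{\left(-18,127 \right)}}{-37228} + \frac{38998}{f{\left(M,222 \right)}} = \frac{211 + 127 - 18}{-37228} + \frac{38998}{-4 + 2 \cdot 222} = 320 \left(- \frac{1}{37228}\right) + \frac{38998}{-4 + 444} = - \frac{80}{9307} + \frac{38998}{440} = - \frac{80}{9307} + 38998 \cdot \frac{1}{440} = - \frac{80}{9307} + \frac{19499}{220} = \frac{181459593}{2047540}$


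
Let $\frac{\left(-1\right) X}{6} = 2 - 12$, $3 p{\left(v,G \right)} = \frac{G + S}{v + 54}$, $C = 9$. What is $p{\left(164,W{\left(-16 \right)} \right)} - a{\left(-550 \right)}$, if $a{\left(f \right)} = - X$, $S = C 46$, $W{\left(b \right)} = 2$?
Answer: $\frac{19828}{327} \approx 60.636$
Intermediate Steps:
$S = 414$ ($S = 9 \cdot 46 = 414$)
$p{\left(v,G \right)} = \frac{414 + G}{3 \left(54 + v\right)}$ ($p{\left(v,G \right)} = \frac{\left(G + 414\right) \frac{1}{v + 54}}{3} = \frac{\left(414 + G\right) \frac{1}{54 + v}}{3} = \frac{\frac{1}{54 + v} \left(414 + G\right)}{3} = \frac{414 + G}{3 \left(54 + v\right)}$)
$X = 60$ ($X = - 6 \left(2 - 12\right) = \left(-6\right) \left(-10\right) = 60$)
$a{\left(f \right)} = -60$ ($a{\left(f \right)} = \left(-1\right) 60 = -60$)
$p{\left(164,W{\left(-16 \right)} \right)} - a{\left(-550 \right)} = \frac{414 + 2}{3 \left(54 + 164\right)} - -60 = \frac{1}{3} \cdot \frac{1}{218} \cdot 416 + 60 = \frac{208}{327} + 60 = \frac{19828}{327}$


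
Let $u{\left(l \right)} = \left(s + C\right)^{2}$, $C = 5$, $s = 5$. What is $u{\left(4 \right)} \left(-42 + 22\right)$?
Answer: $-2000$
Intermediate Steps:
$u{\left(l \right)} = 100$ ($u{\left(l \right)} = \left(5 + 5\right)^{2} = 10^{2} = 100$)
$u{\left(4 \right)} \left(-42 + 22\right) = 100 \left(-42 + 22\right) = 100 \left(-20\right) = -2000$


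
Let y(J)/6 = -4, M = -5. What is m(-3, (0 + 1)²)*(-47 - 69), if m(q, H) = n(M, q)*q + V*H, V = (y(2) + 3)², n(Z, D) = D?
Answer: -52200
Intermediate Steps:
y(J) = -24 (y(J) = 6*(-4) = -24)
V = 441 (V = (-24 + 3)² = (-21)² = 441)
m(q, H) = q² + 441*H (m(q, H) = q*q + 441*H = q² + 441*H)
m(-3, (0 + 1)²)*(-47 - 69) = ((-3)² + 441*(0 + 1)²)*(-47 - 69) = (9 + 441*1²)*(-116) = (9 + 441*1)*(-116) = (9 + 441)*(-116) = 450*(-116) = -52200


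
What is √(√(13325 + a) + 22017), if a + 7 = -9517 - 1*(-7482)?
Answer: √(22017 + √11283) ≈ 148.74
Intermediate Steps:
a = -2042 (a = -7 + (-9517 - 1*(-7482)) = -7 + (-9517 + 7482) = -7 - 2035 = -2042)
√(√(13325 + a) + 22017) = √(√(13325 - 2042) + 22017) = √(√11283 + 22017) = √(22017 + √11283)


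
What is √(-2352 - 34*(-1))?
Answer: I*√2318 ≈ 48.146*I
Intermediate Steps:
√(-2352 - 34*(-1)) = √(-2352 + 34) = √(-2318) = I*√2318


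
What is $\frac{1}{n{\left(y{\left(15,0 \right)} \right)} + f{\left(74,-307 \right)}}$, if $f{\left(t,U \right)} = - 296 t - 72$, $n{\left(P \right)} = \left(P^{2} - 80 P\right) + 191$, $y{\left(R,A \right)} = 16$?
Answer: $- \frac{1}{22809} \approx -4.3842 \cdot 10^{-5}$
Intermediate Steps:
$n{\left(P \right)} = 191 + P^{2} - 80 P$
$f{\left(t,U \right)} = -72 - 296 t$
$\frac{1}{n{\left(y{\left(15,0 \right)} \right)} + f{\left(74,-307 \right)}} = \frac{1}{\left(191 + 16^{2} - 1280\right) - 21976} = \frac{1}{\left(191 + 256 - 1280\right) - 21976} = \frac{1}{-833 - 21976} = \frac{1}{-22809} = - \frac{1}{22809}$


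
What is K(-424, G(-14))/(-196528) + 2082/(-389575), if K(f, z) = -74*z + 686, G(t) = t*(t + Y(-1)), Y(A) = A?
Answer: 2688787877/38281197800 ≈ 0.070238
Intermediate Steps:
G(t) = t*(-1 + t) (G(t) = t*(t - 1) = t*(-1 + t))
K(f, z) = 686 - 74*z
K(-424, G(-14))/(-196528) + 2082/(-389575) = (686 - (-1036)*(-1 - 14))/(-196528) + 2082/(-389575) = (686 - (-1036)*(-15))*(-1/196528) + 2082*(-1/389575) = (686 - 74*210)*(-1/196528) - 2082/389575 = (686 - 15540)*(-1/196528) - 2082/389575 = -14854*(-1/196528) - 2082/389575 = 7427/98264 - 2082/389575 = 2688787877/38281197800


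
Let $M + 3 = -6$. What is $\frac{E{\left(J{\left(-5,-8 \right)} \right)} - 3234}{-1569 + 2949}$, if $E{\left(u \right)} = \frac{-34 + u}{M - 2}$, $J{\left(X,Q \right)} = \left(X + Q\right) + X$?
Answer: $- \frac{17761}{7590} \approx -2.3401$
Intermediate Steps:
$J{\left(X,Q \right)} = Q + 2 X$ ($J{\left(X,Q \right)} = \left(Q + X\right) + X = Q + 2 X$)
$M = -9$ ($M = -3 - 6 = -9$)
$E{\left(u \right)} = \frac{34}{11} - \frac{u}{11}$ ($E{\left(u \right)} = \frac{-34 + u}{-9 - 2} = \frac{-34 + u}{-11} = \left(-34 + u\right) \left(- \frac{1}{11}\right) = \frac{34}{11} - \frac{u}{11}$)
$\frac{E{\left(J{\left(-5,-8 \right)} \right)} - 3234}{-1569 + 2949} = \frac{\left(\frac{34}{11} - \frac{-8 + 2 \left(-5\right)}{11}\right) - 3234}{-1569 + 2949} = \frac{\left(\frac{34}{11} - \frac{-8 - 10}{11}\right) - 3234}{1380} = \left(\left(\frac{34}{11} - - \frac{18}{11}\right) - 3234\right) \frac{1}{1380} = \left(\left(\frac{34}{11} + \frac{18}{11}\right) - 3234\right) \frac{1}{1380} = \left(\frac{52}{11} - 3234\right) \frac{1}{1380} = \left(- \frac{35522}{11}\right) \frac{1}{1380} = - \frac{17761}{7590}$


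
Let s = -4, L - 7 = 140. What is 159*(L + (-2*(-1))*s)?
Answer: 22101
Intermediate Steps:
L = 147 (L = 7 + 140 = 147)
159*(L + (-2*(-1))*s) = 159*(147 - 2*(-1)*(-4)) = 159*(147 + 2*(-4)) = 159*(147 - 8) = 159*139 = 22101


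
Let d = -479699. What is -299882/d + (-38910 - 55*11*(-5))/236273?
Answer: 4876365561/10303629257 ≈ 0.47327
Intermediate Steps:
-299882/d + (-38910 - 55*11*(-5))/236273 = -299882/(-479699) + (-38910 - 55*11*(-5))/236273 = -299882*(-1/479699) + (-38910 - 605*(-5))*(1/236273) = 27262/43609 + (-38910 + 3025)*(1/236273) = 27262/43609 - 35885*1/236273 = 27262/43609 - 35885/236273 = 4876365561/10303629257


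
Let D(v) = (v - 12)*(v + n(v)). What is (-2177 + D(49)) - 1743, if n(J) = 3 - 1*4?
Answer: -2144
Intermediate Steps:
n(J) = -1 (n(J) = 3 - 4 = -1)
D(v) = (-1 + v)*(-12 + v) (D(v) = (v - 12)*(v - 1) = (-12 + v)*(-1 + v) = (-1 + v)*(-12 + v))
(-2177 + D(49)) - 1743 = (-2177 + (12 + 49² - 13*49)) - 1743 = (-2177 + (12 + 2401 - 637)) - 1743 = (-2177 + 1776) - 1743 = -401 - 1743 = -2144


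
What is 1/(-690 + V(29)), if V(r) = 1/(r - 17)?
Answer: -12/8279 ≈ -0.0014495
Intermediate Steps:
V(r) = 1/(-17 + r)
1/(-690 + V(29)) = 1/(-690 + 1/(-17 + 29)) = 1/(-690 + 1/12) = 1/(-8279/12) = -12/8279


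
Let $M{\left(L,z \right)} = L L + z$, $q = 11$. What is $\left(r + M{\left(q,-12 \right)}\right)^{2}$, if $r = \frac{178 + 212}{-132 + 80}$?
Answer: $\frac{41209}{4} \approx 10302.0$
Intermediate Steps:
$M{\left(L,z \right)} = z + L^{2}$ ($M{\left(L,z \right)} = L^{2} + z = z + L^{2}$)
$r = - \frac{15}{2}$ ($r = \frac{390}{-52} = 390 \left(- \frac{1}{52}\right) = - \frac{15}{2} \approx -7.5$)
$\left(r + M{\left(q,-12 \right)}\right)^{2} = \left(- \frac{15}{2} - \left(12 - 11^{2}\right)\right)^{2} = \left(- \frac{15}{2} + \left(-12 + 121\right)\right)^{2} = \left(- \frac{15}{2} + 109\right)^{2} = \left(\frac{203}{2}\right)^{2} = \frac{41209}{4}$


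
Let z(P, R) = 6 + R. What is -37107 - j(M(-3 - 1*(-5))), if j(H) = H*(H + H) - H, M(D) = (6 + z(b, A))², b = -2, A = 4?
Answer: -167923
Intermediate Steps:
M(D) = 256 (M(D) = (6 + (6 + 4))² = (6 + 10)² = 16² = 256)
j(H) = -H + 2*H² (j(H) = H*(2*H) - H = 2*H² - H = -H + 2*H²)
-37107 - j(M(-3 - 1*(-5))) = -37107 - 256*(-1 + 2*256) = -37107 - 256*(-1 + 512) = -37107 - 256*511 = -37107 - 1*130816 = -37107 - 130816 = -167923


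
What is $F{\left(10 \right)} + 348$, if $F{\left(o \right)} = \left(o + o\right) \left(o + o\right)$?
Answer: $748$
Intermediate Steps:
$F{\left(o \right)} = 4 o^{2}$ ($F{\left(o \right)} = 2 o 2 o = 4 o^{2}$)
$F{\left(10 \right)} + 348 = 4 \cdot 10^{2} + 348 = 4 \cdot 100 + 348 = 400 + 348 = 748$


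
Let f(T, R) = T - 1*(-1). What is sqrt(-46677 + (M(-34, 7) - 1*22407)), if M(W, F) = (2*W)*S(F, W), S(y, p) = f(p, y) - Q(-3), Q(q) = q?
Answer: 2*I*sqrt(16761) ≈ 258.93*I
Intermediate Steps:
f(T, R) = 1 + T (f(T, R) = T + 1 = 1 + T)
S(y, p) = 4 + p (S(y, p) = (1 + p) - 1*(-3) = (1 + p) + 3 = 4 + p)
M(W, F) = 2*W*(4 + W) (M(W, F) = (2*W)*(4 + W) = 2*W*(4 + W))
sqrt(-46677 + (M(-34, 7) - 1*22407)) = sqrt(-46677 + (2*(-34)*(4 - 34) - 1*22407)) = sqrt(-46677 + (2*(-34)*(-30) - 22407)) = sqrt(-46677 + (2040 - 22407)) = sqrt(-46677 - 20367) = sqrt(-67044) = 2*I*sqrt(16761)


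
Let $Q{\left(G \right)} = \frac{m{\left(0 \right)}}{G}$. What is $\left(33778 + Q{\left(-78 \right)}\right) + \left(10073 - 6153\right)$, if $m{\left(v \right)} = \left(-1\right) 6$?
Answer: $\frac{490075}{13} \approx 37698.0$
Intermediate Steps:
$m{\left(v \right)} = -6$
$Q{\left(G \right)} = - \frac{6}{G}$
$\left(33778 + Q{\left(-78 \right)}\right) + \left(10073 - 6153\right) = \left(33778 - \frac{6}{-78}\right) + \left(10073 - 6153\right) = \left(33778 - - \frac{1}{13}\right) + 3920 = \left(33778 + \frac{1}{13}\right) + 3920 = \frac{439115}{13} + 3920 = \frac{490075}{13}$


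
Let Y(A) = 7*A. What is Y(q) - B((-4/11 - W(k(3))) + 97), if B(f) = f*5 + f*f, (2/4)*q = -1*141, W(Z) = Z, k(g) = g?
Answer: -1356404/121 ≈ -11210.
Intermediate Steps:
q = -282 (q = 2*(-1*141) = 2*(-141) = -282)
B(f) = f² + 5*f (B(f) = 5*f + f² = f² + 5*f)
Y(q) - B((-4/11 - W(k(3))) + 97) = 7*(-282) - ((-4/11 - 1*3) + 97)*(5 + ((-4/11 - 1*3) + 97)) = -1974 - ((-4*1/11 - 3) + 97)*(5 + ((-4*1/11 - 3) + 97)) = -1974 - ((-4/11 - 3) + 97)*(5 + ((-4/11 - 3) + 97)) = -1974 - (-37/11 + 97)*(5 + (-37/11 + 97)) = -1974 - 1030*(5 + 1030/11)/11 = -1974 - 1030*1085/(11*11) = -1974 - 1*1117550/121 = -1974 - 1117550/121 = -1356404/121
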